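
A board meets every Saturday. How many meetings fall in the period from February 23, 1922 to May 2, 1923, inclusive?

February 23, 1922 is a Thursday.
That's 434 days from start to end, counting both.
434 = 7 × 62, so the span is exactly 62 full weeks.
Each full week contributes one Saturday: 62 so far.

62 Saturdays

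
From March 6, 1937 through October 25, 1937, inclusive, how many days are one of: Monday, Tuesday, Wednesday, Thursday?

133

March 6, 1937 is a Saturday.
The range spans 234 days (inclusive of both endpoints).
234 = 7 × 33 + 3, so there are 33 full weeks plus 3 extra days.
Each full week contributes 4 days from the set (Mon, Tue, Wed, Thu): 33 × 4 = 132.
The 3 extra days are Sat, Sun, Mon — 1 of them qualifies.
Total: 132 + 1 = 133.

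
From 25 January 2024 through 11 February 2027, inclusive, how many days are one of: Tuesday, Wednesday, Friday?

25 January 2024 is a Thursday.
That's 1114 days from start to end, counting both.
1114 = 7 × 159 + 1, so there are 159 full weeks plus 1 extra day.
Each full week contributes 3 days from the set (Tue, Wed, Fri): 159 × 3 = 477.
The 1 extra day is Thursday — none qualify.
Total: 477 + 0 = 477.

477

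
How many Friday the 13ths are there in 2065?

The 13th falls on a Friday when the month's 13th has weekday Fri.
Jan 13 is Tue; Feb 13 is Fri ✓; Mar 13 is Fri ✓; Apr 13 is Mon; May 13 is Wed; Jun 13 is Sat; Jul 13 is Mon; Aug 13 is Thu; Sep 13 is Sun; Oct 13 is Tue; Nov 13 is Fri ✓; Dec 13 is Sun.
Friday the 13ths: Feb, Mar, Nov.

3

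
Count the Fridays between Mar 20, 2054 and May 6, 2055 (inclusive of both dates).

Mar 20, 2054 is a Friday.
The range spans 413 days (inclusive of both endpoints).
413 = 7 × 59, so the span is exactly 59 full weeks.
Each full week contributes one Friday: 59 so far.

59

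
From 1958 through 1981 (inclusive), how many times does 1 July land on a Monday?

3

Day of week of July 1 in each year:
1958: Tue, 1959: Wed, 1960: Fri, 1961: Sat, 1962: Sun, 1963: Mon ✓, 1964: Wed, 1965: Thu, 1966: Fri, 1967: Sat, 1968: Mon ✓, 1969: Tue, 1970: Wed, 1971: Thu, 1972: Sat, 1973: Sun, 1974: Mon ✓, 1975: Tue, 1976: Thu, 1977: Fri, 1978: Sat, 1979: Sun, 1980: Tue, 1981: Wed
Mondays: 1963, 1968, 1974.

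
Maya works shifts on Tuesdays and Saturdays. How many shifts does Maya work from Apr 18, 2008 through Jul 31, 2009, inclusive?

Apr 18, 2008 is a Friday.
From Apr 18, 2008 to Jul 31, 2009 is 470 days inclusive.
470 = 7 × 67 + 1, so there are 67 full weeks plus 1 extra day.
Each full week contributes 2 days from the set (Tue, Sat): 67 × 2 = 134.
The 1 extra day is Friday — none qualify.
Total: 134 + 0 = 134.

134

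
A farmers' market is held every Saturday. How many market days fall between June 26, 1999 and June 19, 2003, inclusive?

June 26, 1999 is a Saturday.
That's 1455 days from start to end, counting both.
1455 = 7 × 207 + 6, so there are 207 full weeks plus 6 extra days.
Each full week contributes one Saturday: 207 so far.
The 6 extra days are Sat, Sun, Mon, Tue, Wed, Thu — 1 of them qualifies.
Total: 207 + 1 = 208.

208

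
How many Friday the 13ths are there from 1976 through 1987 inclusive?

Friday-the-13ths by year:
1976: Feb, Aug
1977: May
1978: Jan, Oct
1979: Apr, Jul
1980: Jun
1981: Feb, Mar, Nov
1982: Aug
1983: May
1984: Jan, Apr, Jul
1985: Sep, Dec
1986: Jun
1987: Feb, Mar, Nov

22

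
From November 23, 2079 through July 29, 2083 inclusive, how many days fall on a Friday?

192 Fridays

November 23, 2079 is a Thursday.
That's 1345 days from start to end, counting both.
1345 = 7 × 192 + 1, so there are 192 full weeks plus 1 extra day.
Each full week contributes one Friday: 192 so far.
The 1 extra day is Thu — none qualify.
Total: 192 + 0 = 192.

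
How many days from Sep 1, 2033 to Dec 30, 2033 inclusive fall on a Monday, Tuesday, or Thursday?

52

Sep 1, 2033 is a Thursday.
The range spans 121 days (inclusive of both endpoints).
121 = 7 × 17 + 2, so there are 17 full weeks plus 2 extra days.
Each full week contributes 3 days from the set (Mon, Tue, Thu): 17 × 3 = 51.
The 2 extra days are Thursday, Friday — 1 of them qualifies.
Total: 51 + 1 = 52.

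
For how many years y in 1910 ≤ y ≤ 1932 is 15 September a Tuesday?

Day of week of September 15 in each year:
1910: Thu, 1911: Fri, 1912: Sun, 1913: Mon, 1914: Tue ✓, 1915: Wed, 1916: Fri, 1917: Sat, 1918: Sun, 1919: Mon, 1920: Wed, 1921: Thu, 1922: Fri, 1923: Sat, 1924: Mon, 1925: Tue ✓, 1926: Wed, 1927: Thu, 1928: Sat, 1929: Sun, 1930: Mon, 1931: Tue ✓, 1932: Thu
Tuesdays: 1914, 1925, 1931.

3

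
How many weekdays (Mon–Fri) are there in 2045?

260

1 January 2045 is a Sunday.
The range spans 365 days (inclusive of both endpoints).
365 = 7 × 52 + 1, so there are 52 full weeks plus 1 extra day.
Each full week contributes 5 weekdays (Mon–Fri): 52 × 5 = 260.
The 1 extra day is Sun — none qualify.
Total: 260 + 0 = 260.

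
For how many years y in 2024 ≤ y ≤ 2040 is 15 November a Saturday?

Day of week of November 15 in each year:
2024: Fri, 2025: Sat ✓, 2026: Sun, 2027: Mon, 2028: Wed, 2029: Thu, 2030: Fri, 2031: Sat ✓, 2032: Mon, 2033: Tue, 2034: Wed, 2035: Thu, 2036: Sat ✓, 2037: Sun, 2038: Mon, 2039: Tue, 2040: Thu
Saturdays: 2025, 2031, 2036.

3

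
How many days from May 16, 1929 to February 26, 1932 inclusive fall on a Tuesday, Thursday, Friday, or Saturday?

582

May 16, 1929 is a Thursday.
That's 1017 days from start to end, counting both.
1017 = 7 × 145 + 2, so there are 145 full weeks plus 2 extra days.
Each full week contributes 4 days from the set (Tue, Thu, Fri, Sat): 145 × 4 = 580.
The 2 extra days are Thursday, Friday — 2 of them qualify.
Total: 580 + 2 = 582.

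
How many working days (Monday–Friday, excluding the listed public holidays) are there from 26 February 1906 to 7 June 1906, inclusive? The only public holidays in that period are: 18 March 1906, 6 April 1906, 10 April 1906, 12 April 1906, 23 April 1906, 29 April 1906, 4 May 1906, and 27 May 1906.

26 February 1906 is a Monday.
The range spans 102 days (inclusive of both endpoints).
102 = 7 × 14 + 4, so there are 14 full weeks plus 4 extra days.
Each full week contributes 5 weekdays (Mon–Fri): 14 × 5 = 70.
The 4 extra days are Monday, Tuesday, Wednesday, Thursday — 4 of them qualify.
Total: 70 + 4 = 74.
Holidays: 18 March 1906 (Sun); 6 April 1906 (Fri); 10 April 1906 (Tue); 12 April 1906 (Thu); 23 April 1906 (Mon); 29 April 1906 (Sun); 4 May 1906 (Fri); 27 May 1906 (Sun).
5 of the 8 holidays fall on weekdays; the rest are weekends and were already excluded.
Business days: 74 − 5 = 69.

69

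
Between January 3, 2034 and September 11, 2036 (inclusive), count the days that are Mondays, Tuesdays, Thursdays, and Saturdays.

562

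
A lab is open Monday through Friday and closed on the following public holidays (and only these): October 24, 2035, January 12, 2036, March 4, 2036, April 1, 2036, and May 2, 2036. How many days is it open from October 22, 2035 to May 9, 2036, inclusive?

October 22, 2035 is a Monday.
The range spans 201 days (inclusive of both endpoints).
201 = 7 × 28 + 5, so there are 28 full weeks plus 5 extra days.
Each full week contributes 5 weekdays (Mon–Fri): 28 × 5 = 140.
The 5 extra days are Monday, Tuesday, Wednesday, Thursday, Friday — 5 of them qualify.
Total: 140 + 5 = 145.
Holidays: October 24, 2035 (Wed); January 12, 2036 (Sat); March 4, 2036 (Tue); April 1, 2036 (Tue); May 2, 2036 (Fri).
4 of the 5 holidays fall on weekdays; the rest are weekends and were already excluded.
Business days: 145 − 4 = 141.

141 business days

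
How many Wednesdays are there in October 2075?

2075-10-01 is a Tuesday.
The range spans 31 days (inclusive of both endpoints).
31 = 7 × 4 + 3, so there are 4 full weeks plus 3 extra days.
Each full week contributes one Wednesday: 4 so far.
The 3 extra days are Tuesday, Wednesday, Thursday — 1 of them qualifies.
Total: 4 + 1 = 5.

5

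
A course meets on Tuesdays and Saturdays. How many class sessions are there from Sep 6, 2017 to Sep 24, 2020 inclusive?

Sep 6, 2017 is a Wednesday.
That's 1115 days from start to end, counting both.
1115 = 7 × 159 + 2, so there are 159 full weeks plus 2 extra days.
Each full week contributes 2 days from the set (Tue, Sat): 159 × 2 = 318.
The 2 extra days are Wednesday, Thursday — none qualify.
Total: 318 + 0 = 318.

318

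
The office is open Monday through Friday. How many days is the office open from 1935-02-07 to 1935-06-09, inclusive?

1935-02-07 is a Thursday.
That's 123 days from start to end, counting both.
123 = 7 × 17 + 4, so there are 17 full weeks plus 4 extra days.
Each full week contributes 5 weekdays (Mon–Fri): 17 × 5 = 85.
The 4 extra days are Thu, Fri, Sat, Sun — 2 of them qualify.
Total: 85 + 2 = 87.

87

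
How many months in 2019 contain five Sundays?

4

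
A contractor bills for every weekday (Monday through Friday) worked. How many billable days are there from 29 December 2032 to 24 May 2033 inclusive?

105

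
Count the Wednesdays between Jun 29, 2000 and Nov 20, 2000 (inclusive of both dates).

20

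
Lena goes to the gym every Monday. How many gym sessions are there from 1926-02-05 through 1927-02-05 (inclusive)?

1926-02-05 is a Friday.
The range spans 366 days (inclusive of both endpoints).
366 = 7 × 52 + 2, so there are 52 full weeks plus 2 extra days.
Each full week contributes one Monday: 52 so far.
The 2 extra days are Friday, Saturday — none qualify.
Total: 52 + 0 = 52.

52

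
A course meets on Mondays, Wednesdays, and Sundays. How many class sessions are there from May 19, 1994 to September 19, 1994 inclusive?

53

May 19, 1994 is a Thursday.
The range spans 124 days (inclusive of both endpoints).
124 = 7 × 17 + 5, so there are 17 full weeks plus 5 extra days.
Each full week contributes 3 days from the set (Mon, Wed, Sun): 17 × 3 = 51.
The 5 extra days are Thu, Fri, Sat, Sun, Mon — 2 of them qualify.
Total: 51 + 2 = 53.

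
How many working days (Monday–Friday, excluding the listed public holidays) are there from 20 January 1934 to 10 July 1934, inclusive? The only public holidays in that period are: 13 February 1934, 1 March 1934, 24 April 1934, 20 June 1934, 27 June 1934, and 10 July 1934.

20 January 1934 is a Saturday.
That's 172 days from start to end, counting both.
172 = 7 × 24 + 4, so there are 24 full weeks plus 4 extra days.
Each full week contributes 5 weekdays (Mon–Fri): 24 × 5 = 120.
The 4 extra days are Saturday, Sunday, Monday, Tuesday — 2 of them qualify.
Total: 120 + 2 = 122.
Holidays: 13 February 1934 (Tue); 1 March 1934 (Thu); 24 April 1934 (Tue); 20 June 1934 (Wed); 27 June 1934 (Wed); 10 July 1934 (Tue).
All 6 holidays fall on weekdays, so subtract 6.
Business days: 122 − 6 = 116.

116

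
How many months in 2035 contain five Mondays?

5

A month has five Mondays exactly when Monday falls within its first (length − 28) days.
Jan: 31 days, starts Mon → 5 of Mon, Tue, Wed ✓
Feb: 28 days, starts Thu → 5 of (none)
Mar: 31 days, starts Thu → 5 of Thu, Fri, Sat
Apr: 30 days, starts Sun → 5 of Sun, Mon ✓
May: 31 days, starts Tue → 5 of Tue, Wed, Thu
Jun: 30 days, starts Fri → 5 of Fri, Sat
Jul: 31 days, starts Sun → 5 of Sun, Mon, Tue ✓
Aug: 31 days, starts Wed → 5 of Wed, Thu, Fri
Sep: 30 days, starts Sat → 5 of Sat, Sun
Oct: 31 days, starts Mon → 5 of Mon, Tue, Wed ✓
Nov: 30 days, starts Thu → 5 of Thu, Fri
Dec: 31 days, starts Sat → 5 of Sat, Sun, Mon ✓
Months with five Mondays: Jan, Apr, Jul, Oct, Dec.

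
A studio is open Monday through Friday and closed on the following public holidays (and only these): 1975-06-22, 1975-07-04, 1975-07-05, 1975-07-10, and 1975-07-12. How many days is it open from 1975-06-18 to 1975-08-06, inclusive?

34

1975-06-18 is a Wednesday.
That's 50 days from start to end, counting both.
50 = 7 × 7 + 1, so there are 7 full weeks plus 1 extra day.
Each full week contributes 5 weekdays (Mon–Fri): 7 × 5 = 35.
The 1 extra day is Wednesday — 1 of them qualifies.
Total: 35 + 1 = 36.
Holidays: 1975-06-22 (Sun); 1975-07-04 (Fri); 1975-07-05 (Sat); 1975-07-10 (Thu); 1975-07-12 (Sat).
2 of the 5 holidays fall on weekdays; the rest are weekends and were already excluded.
Business days: 36 − 2 = 34.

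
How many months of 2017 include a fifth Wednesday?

A month has five Wednesdays exactly when Wednesday falls within its first (length − 28) days.
Jan: 31 days, starts Sun → 5 of Sun, Mon, Tue
Feb: 28 days, starts Wed → 5 of (none)
Mar: 31 days, starts Wed → 5 of Wed, Thu, Fri ✓
Apr: 30 days, starts Sat → 5 of Sat, Sun
May: 31 days, starts Mon → 5 of Mon, Tue, Wed ✓
Jun: 30 days, starts Thu → 5 of Thu, Fri
Jul: 31 days, starts Sat → 5 of Sat, Sun, Mon
Aug: 31 days, starts Tue → 5 of Tue, Wed, Thu ✓
Sep: 30 days, starts Fri → 5 of Fri, Sat
Oct: 31 days, starts Sun → 5 of Sun, Mon, Tue
Nov: 30 days, starts Wed → 5 of Wed, Thu ✓
Dec: 31 days, starts Fri → 5 of Fri, Sat, Sun
Months with five Wednesdays: Mar, May, Aug, Nov.

4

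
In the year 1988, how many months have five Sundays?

4

A month has five Sundays exactly when Sunday falls within its first (length − 28) days.
Jan: 31 days, starts Fri → 5 of Fri, Sat, Sun ✓
Feb: 29 days, starts Mon → 5 of Mon
Mar: 31 days, starts Tue → 5 of Tue, Wed, Thu
Apr: 30 days, starts Fri → 5 of Fri, Sat
May: 31 days, starts Sun → 5 of Sun, Mon, Tue ✓
Jun: 30 days, starts Wed → 5 of Wed, Thu
Jul: 31 days, starts Fri → 5 of Fri, Sat, Sun ✓
Aug: 31 days, starts Mon → 5 of Mon, Tue, Wed
Sep: 30 days, starts Thu → 5 of Thu, Fri
Oct: 31 days, starts Sat → 5 of Sat, Sun, Mon ✓
Nov: 30 days, starts Tue → 5 of Tue, Wed
Dec: 31 days, starts Thu → 5 of Thu, Fri, Sat
Months with five Sundays: Jan, May, Jul, Oct.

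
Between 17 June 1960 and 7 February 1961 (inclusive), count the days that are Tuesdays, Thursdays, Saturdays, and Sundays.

17 June 1960 is a Friday.
The range spans 236 days (inclusive of both endpoints).
236 = 7 × 33 + 5, so there are 33 full weeks plus 5 extra days.
Each full week contributes 4 days from the set (Tue, Thu, Sat, Sun): 33 × 4 = 132.
The 5 extra days are Fri, Sat, Sun, Mon, Tue — 3 of them qualify.
Total: 132 + 3 = 135.

135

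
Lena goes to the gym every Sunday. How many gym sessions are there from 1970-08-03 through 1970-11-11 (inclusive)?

1970-08-03 is a Monday.
That's 101 days from start to end, counting both.
101 = 7 × 14 + 3, so there are 14 full weeks plus 3 extra days.
Each full week contributes one Sunday: 14 so far.
The 3 extra days are Monday, Tuesday, Wednesday — none qualify.
Total: 14 + 0 = 14.

14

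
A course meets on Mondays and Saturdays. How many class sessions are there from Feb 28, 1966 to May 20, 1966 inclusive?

23

Feb 28, 1966 is a Monday.
The range spans 82 days (inclusive of both endpoints).
82 = 7 × 11 + 5, so there are 11 full weeks plus 5 extra days.
Each full week contributes 2 days from the set (Mon, Sat): 11 × 2 = 22.
The 5 extra days are Monday, Tuesday, Wednesday, Thursday, Friday — 1 of them qualifies.
Total: 22 + 1 = 23.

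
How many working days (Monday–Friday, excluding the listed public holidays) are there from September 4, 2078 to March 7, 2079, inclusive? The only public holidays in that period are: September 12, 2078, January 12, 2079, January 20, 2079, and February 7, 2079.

128 working days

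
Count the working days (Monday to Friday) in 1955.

260 weekdays

January 1, 1955 is a Saturday.
The range spans 365 days (inclusive of both endpoints).
365 = 7 × 52 + 1, so there are 52 full weeks plus 1 extra day.
Each full week contributes 5 weekdays (Mon–Fri): 52 × 5 = 260.
The 1 extra day is Sat — none qualify.
Total: 260 + 0 = 260.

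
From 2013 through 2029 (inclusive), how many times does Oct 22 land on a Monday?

2

Day of week of October 22 in each year:
2013: Tue, 2014: Wed, 2015: Thu, 2016: Sat, 2017: Sun, 2018: Mon ✓, 2019: Tue, 2020: Thu, 2021: Fri, 2022: Sat, 2023: Sun, 2024: Tue, 2025: Wed, 2026: Thu, 2027: Fri, 2028: Sun, 2029: Mon ✓
Mondays: 2018, 2029.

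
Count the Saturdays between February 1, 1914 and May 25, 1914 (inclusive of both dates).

16 Saturdays

February 1, 1914 is a Sunday.
From February 1, 1914 to May 25, 1914 is 114 days inclusive.
114 = 7 × 16 + 2, so there are 16 full weeks plus 2 extra days.
Each full week contributes one Saturday: 16 so far.
The 2 extra days are Sun, Mon — none qualify.
Total: 16 + 0 = 16.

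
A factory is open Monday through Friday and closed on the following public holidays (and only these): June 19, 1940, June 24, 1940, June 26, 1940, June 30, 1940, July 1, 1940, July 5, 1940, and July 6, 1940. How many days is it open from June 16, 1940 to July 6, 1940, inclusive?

10 business days

June 16, 1940 is a Sunday.
That's 21 days from start to end, counting both.
21 = 7 × 3, so the span is exactly 3 full weeks.
Each full week contributes 5 weekdays (Mon–Fri): 3 × 5 = 15.
Total: 15.
Holidays: June 19, 1940 (Wed); June 24, 1940 (Mon); June 26, 1940 (Wed); June 30, 1940 (Sun); July 1, 1940 (Mon); July 5, 1940 (Fri); July 6, 1940 (Sat).
5 of the 7 holidays fall on weekdays; the rest are weekends and were already excluded.
Business days: 15 − 5 = 10.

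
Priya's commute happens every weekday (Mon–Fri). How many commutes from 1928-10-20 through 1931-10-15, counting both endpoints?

779

1928-10-20 is a Saturday.
The range spans 1091 days (inclusive of both endpoints).
1091 = 7 × 155 + 6, so there are 155 full weeks plus 6 extra days.
Each full week contributes 5 weekdays (Mon–Fri): 155 × 5 = 775.
The 6 extra days are Saturday, Sunday, Monday, Tuesday, Wednesday, Thursday — 4 of them qualify.
Total: 775 + 4 = 779.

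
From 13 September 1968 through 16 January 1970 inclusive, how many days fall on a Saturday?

13 September 1968 is a Friday.
From 13 September 1968 to 16 January 1970 is 491 days inclusive.
491 = 7 × 70 + 1, so there are 70 full weeks plus 1 extra day.
Each full week contributes one Saturday: 70 so far.
The 1 extra day is Fri — none qualify.
Total: 70 + 0 = 70.

70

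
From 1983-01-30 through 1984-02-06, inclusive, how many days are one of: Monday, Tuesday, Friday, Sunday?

214

1983-01-30 is a Sunday.
The range spans 373 days (inclusive of both endpoints).
373 = 7 × 53 + 2, so there are 53 full weeks plus 2 extra days.
Each full week contributes 4 days from the set (Mon, Tue, Fri, Sun): 53 × 4 = 212.
The 2 extra days are Sunday, Monday — 2 of them qualify.
Total: 212 + 2 = 214.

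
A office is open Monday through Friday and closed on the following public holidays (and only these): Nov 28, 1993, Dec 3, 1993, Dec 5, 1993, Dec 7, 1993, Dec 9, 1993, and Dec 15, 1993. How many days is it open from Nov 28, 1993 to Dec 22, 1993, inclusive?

Nov 28, 1993 is a Sunday.
That's 25 days from start to end, counting both.
25 = 7 × 3 + 4, so there are 3 full weeks plus 4 extra days.
Each full week contributes 5 weekdays (Mon–Fri): 3 × 5 = 15.
The 4 extra days are Sun, Mon, Tue, Wed — 3 of them qualify.
Total: 15 + 3 = 18.
Holidays: Nov 28, 1993 (Sun); Dec 3, 1993 (Fri); Dec 5, 1993 (Sun); Dec 7, 1993 (Tue); Dec 9, 1993 (Thu); Dec 15, 1993 (Wed).
4 of the 6 holidays fall on weekdays; the rest are weekends and were already excluded.
Business days: 18 − 4 = 14.

14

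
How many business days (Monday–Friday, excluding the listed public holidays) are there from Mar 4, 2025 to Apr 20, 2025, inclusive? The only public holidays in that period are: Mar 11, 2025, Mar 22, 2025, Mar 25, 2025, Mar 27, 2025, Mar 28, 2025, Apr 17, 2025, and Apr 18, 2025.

Mar 4, 2025 is a Tuesday.
The range spans 48 days (inclusive of both endpoints).
48 = 7 × 6 + 6, so there are 6 full weeks plus 6 extra days.
Each full week contributes 5 weekdays (Mon–Fri): 6 × 5 = 30.
The 6 extra days are Tuesday, Wednesday, Thursday, Friday, Saturday, Sunday — 4 of them qualify.
Total: 30 + 4 = 34.
Holidays: Mar 11, 2025 (Tue); Mar 22, 2025 (Sat); Mar 25, 2025 (Tue); Mar 27, 2025 (Thu); Mar 28, 2025 (Fri); Apr 17, 2025 (Thu); Apr 18, 2025 (Fri).
6 of the 7 holidays fall on weekdays; the rest are weekends and were already excluded.
Business days: 34 − 6 = 28.

28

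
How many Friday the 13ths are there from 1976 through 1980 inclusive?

8

Friday-the-13ths by year:
1976: Feb, Aug
1977: May
1978: Jan, Oct
1979: Apr, Jul
1980: Jun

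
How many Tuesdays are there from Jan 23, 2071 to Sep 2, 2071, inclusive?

Jan 23, 2071 is a Friday.
That's 223 days from start to end, counting both.
223 = 7 × 31 + 6, so there are 31 full weeks plus 6 extra days.
Each full week contributes one Tuesday: 31 so far.
The 6 extra days are Friday, Saturday, Sunday, Monday, Tuesday, Wednesday — 1 of them qualifies.
Total: 31 + 1 = 32.

32 Tuesdays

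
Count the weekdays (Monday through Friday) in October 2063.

1 October 2063 is a Monday.
From 1 October 2063 to 31 October 2063 is 31 days inclusive.
31 = 7 × 4 + 3, so there are 4 full weeks plus 3 extra days.
Each full week contributes 5 weekdays (Mon–Fri): 4 × 5 = 20.
The 3 extra days are Mon, Tue, Wed — 3 of them qualify.
Total: 20 + 3 = 23.

23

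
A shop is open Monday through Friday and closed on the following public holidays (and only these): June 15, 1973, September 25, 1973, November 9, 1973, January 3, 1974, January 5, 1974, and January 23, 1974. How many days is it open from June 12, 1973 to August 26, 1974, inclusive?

310 business days

June 12, 1973 is a Tuesday.
The range spans 441 days (inclusive of both endpoints).
441 = 7 × 63, so the span is exactly 63 full weeks.
Each full week contributes 5 weekdays (Mon–Fri): 63 × 5 = 315.
Holidays: June 15, 1973 (Fri); September 25, 1973 (Tue); November 9, 1973 (Fri); January 3, 1974 (Thu); January 5, 1974 (Sat); January 23, 1974 (Wed).
5 of the 6 holidays fall on weekdays; the rest are weekends and were already excluded.
Business days: 315 − 5 = 310.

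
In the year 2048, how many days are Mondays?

52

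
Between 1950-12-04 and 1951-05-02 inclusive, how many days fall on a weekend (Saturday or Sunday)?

1950-12-04 is a Monday.
The range spans 150 days (inclusive of both endpoints).
150 = 7 × 21 + 3, so there are 21 full weeks plus 3 extra days.
Each full week contributes 2 weekend days (Sat, Sun): 21 × 2 = 42.
The 3 extra days are Monday, Tuesday, Wednesday — none qualify.
Total: 42 + 0 = 42.

42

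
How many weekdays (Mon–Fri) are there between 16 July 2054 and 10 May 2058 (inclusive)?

997 weekdays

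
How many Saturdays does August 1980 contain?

August 1, 1980 is a Friday.
From August 1, 1980 to August 31, 1980 is 31 days inclusive.
31 = 7 × 4 + 3, so there are 4 full weeks plus 3 extra days.
Each full week contributes one Saturday: 4 so far.
The 3 extra days are Fri, Sat, Sun — 1 of them qualifies.
Total: 4 + 1 = 5.

5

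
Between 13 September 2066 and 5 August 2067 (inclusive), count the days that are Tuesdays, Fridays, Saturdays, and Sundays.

186

13 September 2066 is a Monday.
The range spans 327 days (inclusive of both endpoints).
327 = 7 × 46 + 5, so there are 46 full weeks plus 5 extra days.
Each full week contributes 4 days from the set (Tue, Fri, Sat, Sun): 46 × 4 = 184.
The 5 extra days are Monday, Tuesday, Wednesday, Thursday, Friday — 2 of them qualify.
Total: 184 + 2 = 186.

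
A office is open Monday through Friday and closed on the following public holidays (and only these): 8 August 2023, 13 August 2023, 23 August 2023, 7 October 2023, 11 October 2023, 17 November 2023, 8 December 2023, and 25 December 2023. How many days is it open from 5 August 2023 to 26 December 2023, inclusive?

96

5 August 2023 is a Saturday.
From 5 August 2023 to 26 December 2023 is 144 days inclusive.
144 = 7 × 20 + 4, so there are 20 full weeks plus 4 extra days.
Each full week contributes 5 weekdays (Mon–Fri): 20 × 5 = 100.
The 4 extra days are Sat, Sun, Mon, Tue — 2 of them qualify.
Total: 100 + 2 = 102.
Holidays: 8 August 2023 (Tue); 13 August 2023 (Sun); 23 August 2023 (Wed); 7 October 2023 (Sat); 11 October 2023 (Wed); 17 November 2023 (Fri); 8 December 2023 (Fri); 25 December 2023 (Mon).
6 of the 8 holidays fall on weekdays; the rest are weekends and were already excluded.
Business days: 102 − 6 = 96.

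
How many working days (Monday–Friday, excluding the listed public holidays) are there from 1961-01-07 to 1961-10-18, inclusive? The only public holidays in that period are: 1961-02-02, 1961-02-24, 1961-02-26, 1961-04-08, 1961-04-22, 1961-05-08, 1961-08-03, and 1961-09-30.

199

1961-01-07 is a Saturday.
The range spans 285 days (inclusive of both endpoints).
285 = 7 × 40 + 5, so there are 40 full weeks plus 5 extra days.
Each full week contributes 5 weekdays (Mon–Fri): 40 × 5 = 200.
The 5 extra days are Saturday, Sunday, Monday, Tuesday, Wednesday — 3 of them qualify.
Total: 200 + 3 = 203.
Holidays: 1961-02-02 (Thu); 1961-02-24 (Fri); 1961-02-26 (Sun); 1961-04-08 (Sat); 1961-04-22 (Sat); 1961-05-08 (Mon); 1961-08-03 (Thu); 1961-09-30 (Sat).
4 of the 8 holidays fall on weekdays; the rest are weekends and were already excluded.
Business days: 203 − 4 = 199.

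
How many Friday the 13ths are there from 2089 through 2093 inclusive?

9

Friday-the-13ths by year:
2089: May
2090: Jan, Oct
2091: Apr, Jul
2092: Jun
2093: Feb, Mar, Nov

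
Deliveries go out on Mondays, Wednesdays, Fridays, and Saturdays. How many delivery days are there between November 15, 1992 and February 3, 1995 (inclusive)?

November 15, 1992 is a Sunday.
That's 811 days from start to end, counting both.
811 = 7 × 115 + 6, so there are 115 full weeks plus 6 extra days.
Each full week contributes 4 days from the set (Mon, Wed, Fri, Sat): 115 × 4 = 460.
The 6 extra days are Sunday, Monday, Tuesday, Wednesday, Thursday, Friday — 3 of them qualify.
Total: 460 + 3 = 463.

463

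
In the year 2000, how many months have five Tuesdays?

A month has five Tuesdays exactly when Tuesday falls within its first (length − 28) days.
Jan: 31 days, starts Sat → 5 of Sat, Sun, Mon
Feb: 29 days, starts Tue → 5 of Tue ✓
Mar: 31 days, starts Wed → 5 of Wed, Thu, Fri
Apr: 30 days, starts Sat → 5 of Sat, Sun
May: 31 days, starts Mon → 5 of Mon, Tue, Wed ✓
Jun: 30 days, starts Thu → 5 of Thu, Fri
Jul: 31 days, starts Sat → 5 of Sat, Sun, Mon
Aug: 31 days, starts Tue → 5 of Tue, Wed, Thu ✓
Sep: 30 days, starts Fri → 5 of Fri, Sat
Oct: 31 days, starts Sun → 5 of Sun, Mon, Tue ✓
Nov: 30 days, starts Wed → 5 of Wed, Thu
Dec: 31 days, starts Fri → 5 of Fri, Sat, Sun
Months with five Tuesdays: Feb, May, Aug, Oct.

4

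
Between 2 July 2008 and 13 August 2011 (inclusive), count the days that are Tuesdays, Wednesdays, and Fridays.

2 July 2008 is a Wednesday.
From 2 July 2008 to 13 August 2011 is 1138 days inclusive.
1138 = 7 × 162 + 4, so there are 162 full weeks plus 4 extra days.
Each full week contributes 3 days from the set (Tue, Wed, Fri): 162 × 3 = 486.
The 4 extra days are Wednesday, Thursday, Friday, Saturday — 2 of them qualify.
Total: 486 + 2 = 488.

488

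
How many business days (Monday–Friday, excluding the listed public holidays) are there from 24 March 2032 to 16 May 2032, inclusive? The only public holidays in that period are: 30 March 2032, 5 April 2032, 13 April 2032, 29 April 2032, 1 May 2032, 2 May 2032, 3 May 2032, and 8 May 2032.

33 business days

24 March 2032 is a Wednesday.
The range spans 54 days (inclusive of both endpoints).
54 = 7 × 7 + 5, so there are 7 full weeks plus 5 extra days.
Each full week contributes 5 weekdays (Mon–Fri): 7 × 5 = 35.
The 5 extra days are Wednesday, Thursday, Friday, Saturday, Sunday — 3 of them qualify.
Total: 35 + 3 = 38.
Holidays: 30 March 2032 (Tue); 5 April 2032 (Mon); 13 April 2032 (Tue); 29 April 2032 (Thu); 1 May 2032 (Sat); 2 May 2032 (Sun); 3 May 2032 (Mon); 8 May 2032 (Sat).
5 of the 8 holidays fall on weekdays; the rest are weekends and were already excluded.
Business days: 38 − 5 = 33.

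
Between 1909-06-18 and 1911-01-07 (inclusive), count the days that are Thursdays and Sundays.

1909-06-18 is a Friday.
That's 569 days from start to end, counting both.
569 = 7 × 81 + 2, so there are 81 full weeks plus 2 extra days.
Each full week contributes 2 days from the set (Thu, Sun): 81 × 2 = 162.
The 2 extra days are Fri, Sat — none qualify.
Total: 162 + 0 = 162.

162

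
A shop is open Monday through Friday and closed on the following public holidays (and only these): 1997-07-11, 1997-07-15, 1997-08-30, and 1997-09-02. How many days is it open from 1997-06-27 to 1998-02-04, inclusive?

156

1997-06-27 is a Friday.
That's 223 days from start to end, counting both.
223 = 7 × 31 + 6, so there are 31 full weeks plus 6 extra days.
Each full week contributes 5 weekdays (Mon–Fri): 31 × 5 = 155.
The 6 extra days are Friday, Saturday, Sunday, Monday, Tuesday, Wednesday — 4 of them qualify.
Total: 155 + 4 = 159.
Holidays: 1997-07-11 (Fri); 1997-07-15 (Tue); 1997-08-30 (Sat); 1997-09-02 (Tue).
3 of the 4 holidays fall on weekdays; the rest are weekends and were already excluded.
Business days: 159 − 3 = 156.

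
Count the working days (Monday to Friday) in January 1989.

22 weekdays

1 January 1989 is a Sunday.
That's 31 days from start to end, counting both.
31 = 7 × 4 + 3, so there are 4 full weeks plus 3 extra days.
Each full week contributes 5 weekdays (Mon–Fri): 4 × 5 = 20.
The 3 extra days are Sun, Mon, Tue — 2 of them qualify.
Total: 20 + 2 = 22.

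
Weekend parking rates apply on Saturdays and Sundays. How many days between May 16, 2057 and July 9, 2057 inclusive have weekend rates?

16

May 16, 2057 is a Wednesday.
From May 16, 2057 to July 9, 2057 is 55 days inclusive.
55 = 7 × 7 + 6, so there are 7 full weeks plus 6 extra days.
Each full week contributes 2 weekend days (Sat, Sun): 7 × 2 = 14.
The 6 extra days are Wed, Thu, Fri, Sat, Sun, Mon — 2 of them qualify.
Total: 14 + 2 = 16.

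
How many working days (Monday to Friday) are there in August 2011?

1 August 2011 is a Monday.
From 1 August 2011 to 31 August 2011 is 31 days inclusive.
31 = 7 × 4 + 3, so there are 4 full weeks plus 3 extra days.
Each full week contributes 5 weekdays (Mon–Fri): 4 × 5 = 20.
The 3 extra days are Mon, Tue, Wed — 3 of them qualify.
Total: 20 + 3 = 23.

23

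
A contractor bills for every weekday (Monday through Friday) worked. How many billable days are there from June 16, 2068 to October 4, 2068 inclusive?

June 16, 2068 is a Saturday.
That's 111 days from start to end, counting both.
111 = 7 × 15 + 6, so there are 15 full weeks plus 6 extra days.
Each full week contributes 5 weekdays (Mon–Fri): 15 × 5 = 75.
The 6 extra days are Sat, Sun, Mon, Tue, Wed, Thu — 4 of them qualify.
Total: 75 + 4 = 79.

79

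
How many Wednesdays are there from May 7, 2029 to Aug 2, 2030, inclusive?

65

May 7, 2029 is a Monday.
From May 7, 2029 to Aug 2, 2030 is 453 days inclusive.
453 = 7 × 64 + 5, so there are 64 full weeks plus 5 extra days.
Each full week contributes one Wednesday: 64 so far.
The 5 extra days are Mon, Tue, Wed, Thu, Fri — 1 of them qualifies.
Total: 64 + 1 = 65.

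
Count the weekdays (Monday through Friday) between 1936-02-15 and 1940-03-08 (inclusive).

1936-02-15 is a Saturday.
The range spans 1484 days (inclusive of both endpoints).
1484 = 7 × 212, so the span is exactly 212 full weeks.
Each full week contributes 5 weekdays (Mon–Fri): 212 × 5 = 1060.
Total: 1060.

1060 weekdays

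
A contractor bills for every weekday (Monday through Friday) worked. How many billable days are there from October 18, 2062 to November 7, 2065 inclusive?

798

October 18, 2062 is a Wednesday.
From October 18, 2062 to November 7, 2065 is 1117 days inclusive.
1117 = 7 × 159 + 4, so there are 159 full weeks plus 4 extra days.
Each full week contributes 5 weekdays (Mon–Fri): 159 × 5 = 795.
The 4 extra days are Wednesday, Thursday, Friday, Saturday — 3 of them qualify.
Total: 795 + 3 = 798.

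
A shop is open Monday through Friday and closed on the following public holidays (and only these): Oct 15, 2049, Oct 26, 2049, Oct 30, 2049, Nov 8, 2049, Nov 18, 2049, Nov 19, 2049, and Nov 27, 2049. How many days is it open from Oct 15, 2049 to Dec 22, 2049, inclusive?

44

Oct 15, 2049 is a Friday.
The range spans 69 days (inclusive of both endpoints).
69 = 7 × 9 + 6, so there are 9 full weeks plus 6 extra days.
Each full week contributes 5 weekdays (Mon–Fri): 9 × 5 = 45.
The 6 extra days are Fri, Sat, Sun, Mon, Tue, Wed — 4 of them qualify.
Total: 45 + 4 = 49.
Holidays: Oct 15, 2049 (Fri); Oct 26, 2049 (Tue); Oct 30, 2049 (Sat); Nov 8, 2049 (Mon); Nov 18, 2049 (Thu); Nov 19, 2049 (Fri); Nov 27, 2049 (Sat).
5 of the 7 holidays fall on weekdays; the rest are weekends and were already excluded.
Business days: 49 − 5 = 44.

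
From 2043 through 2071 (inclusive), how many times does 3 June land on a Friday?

Day of week of June 3 in each year:
2043: Wed, 2044: Fri ✓, 2045: Sat, 2046: Sun, 2047: Mon, 2048: Wed, 2049: Thu, 2050: Fri ✓, 2051: Sat, 2052: Mon, 2053: Tue, 2054: Wed, 2055: Thu, 2056: Sat, 2057: Sun, 2058: Mon, 2059: Tue, 2060: Thu, 2061: Fri ✓, 2062: Sat, 2063: Sun, 2064: Tue, 2065: Wed, 2066: Thu, 2067: Fri ✓, 2068: Sun, 2069: Mon, 2070: Tue, 2071: Wed
Fridays: 2044, 2050, 2061, 2067.

4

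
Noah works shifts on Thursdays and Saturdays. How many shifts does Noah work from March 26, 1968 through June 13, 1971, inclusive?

336

March 26, 1968 is a Tuesday.
The range spans 1175 days (inclusive of both endpoints).
1175 = 7 × 167 + 6, so there are 167 full weeks plus 6 extra days.
Each full week contributes 2 days from the set (Thu, Sat): 167 × 2 = 334.
The 6 extra days are Tue, Wed, Thu, Fri, Sat, Sun — 2 of them qualify.
Total: 334 + 2 = 336.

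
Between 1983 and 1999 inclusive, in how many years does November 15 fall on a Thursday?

2

Day of week of November 15 in each year:
1983: Tue, 1984: Thu ✓, 1985: Fri, 1986: Sat, 1987: Sun, 1988: Tue, 1989: Wed, 1990: Thu ✓, 1991: Fri, 1992: Sun, 1993: Mon, 1994: Tue, 1995: Wed, 1996: Fri, 1997: Sat, 1998: Sun, 1999: Mon
Thursdays: 1984, 1990.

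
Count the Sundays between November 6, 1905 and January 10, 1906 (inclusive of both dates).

November 6, 1905 is a Monday.
That's 66 days from start to end, counting both.
66 = 7 × 9 + 3, so there are 9 full weeks plus 3 extra days.
Each full week contributes one Sunday: 9 so far.
The 3 extra days are Mon, Tue, Wed — none qualify.
Total: 9 + 0 = 9.

9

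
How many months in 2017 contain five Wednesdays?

A month has five Wednesdays exactly when Wednesday falls within its first (length − 28) days.
Jan: 31 days, starts Sun → 5 of Sun, Mon, Tue
Feb: 28 days, starts Wed → 5 of (none)
Mar: 31 days, starts Wed → 5 of Wed, Thu, Fri ✓
Apr: 30 days, starts Sat → 5 of Sat, Sun
May: 31 days, starts Mon → 5 of Mon, Tue, Wed ✓
Jun: 30 days, starts Thu → 5 of Thu, Fri
Jul: 31 days, starts Sat → 5 of Sat, Sun, Mon
Aug: 31 days, starts Tue → 5 of Tue, Wed, Thu ✓
Sep: 30 days, starts Fri → 5 of Fri, Sat
Oct: 31 days, starts Sun → 5 of Sun, Mon, Tue
Nov: 30 days, starts Wed → 5 of Wed, Thu ✓
Dec: 31 days, starts Fri → 5 of Fri, Sat, Sun
Months with five Wednesdays: Mar, May, Aug, Nov.

4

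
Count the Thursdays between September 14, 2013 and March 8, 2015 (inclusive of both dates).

77 Thursdays

September 14, 2013 is a Saturday.
The range spans 541 days (inclusive of both endpoints).
541 = 7 × 77 + 2, so there are 77 full weeks plus 2 extra days.
Each full week contributes one Thursday: 77 so far.
The 2 extra days are Saturday, Sunday — none qualify.
Total: 77 + 0 = 77.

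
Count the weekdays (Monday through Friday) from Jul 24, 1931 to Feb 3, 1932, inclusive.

Jul 24, 1931 is a Friday.
From Jul 24, 1931 to Feb 3, 1932 is 195 days inclusive.
195 = 7 × 27 + 6, so there are 27 full weeks plus 6 extra days.
Each full week contributes 5 weekdays (Mon–Fri): 27 × 5 = 135.
The 6 extra days are Friday, Saturday, Sunday, Monday, Tuesday, Wednesday — 4 of them qualify.
Total: 135 + 4 = 139.

139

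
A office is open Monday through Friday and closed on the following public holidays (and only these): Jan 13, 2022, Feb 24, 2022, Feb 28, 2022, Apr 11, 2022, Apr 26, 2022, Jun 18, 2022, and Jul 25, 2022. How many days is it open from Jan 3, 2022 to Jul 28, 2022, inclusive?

143

Jan 3, 2022 is a Monday.
The range spans 207 days (inclusive of both endpoints).
207 = 7 × 29 + 4, so there are 29 full weeks plus 4 extra days.
Each full week contributes 5 weekdays (Mon–Fri): 29 × 5 = 145.
The 4 extra days are Mon, Tue, Wed, Thu — 4 of them qualify.
Total: 145 + 4 = 149.
Holidays: Jan 13, 2022 (Thu); Feb 24, 2022 (Thu); Feb 28, 2022 (Mon); Apr 11, 2022 (Mon); Apr 26, 2022 (Tue); Jun 18, 2022 (Sat); Jul 25, 2022 (Mon).
6 of the 7 holidays fall on weekdays; the rest are weekends and were already excluded.
Business days: 149 − 6 = 143.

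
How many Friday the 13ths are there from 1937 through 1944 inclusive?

12

Friday-the-13ths by year:
1937: Aug
1938: May
1939: Jan, Oct
1940: Sep, Dec
1941: Jun
1942: Feb, Mar, Nov
1943: Aug
1944: Oct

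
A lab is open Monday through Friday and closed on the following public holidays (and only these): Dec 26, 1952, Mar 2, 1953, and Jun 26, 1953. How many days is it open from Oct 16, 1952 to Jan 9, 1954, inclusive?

319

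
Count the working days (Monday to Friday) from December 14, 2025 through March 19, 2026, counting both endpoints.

December 14, 2025 is a Sunday.
The range spans 96 days (inclusive of both endpoints).
96 = 7 × 13 + 5, so there are 13 full weeks plus 5 extra days.
Each full week contributes 5 weekdays (Mon–Fri): 13 × 5 = 65.
The 5 extra days are Sunday, Monday, Tuesday, Wednesday, Thursday — 4 of them qualify.
Total: 65 + 4 = 69.

69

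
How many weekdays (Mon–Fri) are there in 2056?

2056-01-01 is a Saturday.
The range spans 366 days (inclusive of both endpoints).
366 = 7 × 52 + 2, so there are 52 full weeks plus 2 extra days.
Each full week contributes 5 weekdays (Mon–Fri): 52 × 5 = 260.
The 2 extra days are Saturday, Sunday — none qualify.
Total: 260 + 0 = 260.

260 weekdays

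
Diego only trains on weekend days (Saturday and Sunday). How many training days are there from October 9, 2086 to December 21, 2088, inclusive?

October 9, 2086 is a Wednesday.
That's 805 days from start to end, counting both.
805 = 7 × 115, so the span is exactly 115 full weeks.
Each full week contributes 2 weekend days (Sat, Sun): 115 × 2 = 230.

230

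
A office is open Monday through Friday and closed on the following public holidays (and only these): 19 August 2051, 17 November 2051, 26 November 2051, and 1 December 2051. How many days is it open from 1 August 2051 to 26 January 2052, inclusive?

1 August 2051 is a Tuesday.
That's 179 days from start to end, counting both.
179 = 7 × 25 + 4, so there are 25 full weeks plus 4 extra days.
Each full week contributes 5 weekdays (Mon–Fri): 25 × 5 = 125.
The 4 extra days are Tuesday, Wednesday, Thursday, Friday — 4 of them qualify.
Total: 125 + 4 = 129.
Holidays: 19 August 2051 (Sat); 17 November 2051 (Fri); 26 November 2051 (Sun); 1 December 2051 (Fri).
2 of the 4 holidays fall on weekdays; the rest are weekends and were already excluded.
Business days: 129 − 2 = 127.

127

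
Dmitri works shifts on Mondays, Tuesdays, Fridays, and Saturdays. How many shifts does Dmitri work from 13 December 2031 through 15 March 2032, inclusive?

54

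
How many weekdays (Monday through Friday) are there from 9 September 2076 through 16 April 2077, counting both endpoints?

9 September 2076 is a Wednesday.
The range spans 220 days (inclusive of both endpoints).
220 = 7 × 31 + 3, so there are 31 full weeks plus 3 extra days.
Each full week contributes 5 weekdays (Mon–Fri): 31 × 5 = 155.
The 3 extra days are Wednesday, Thursday, Friday — 3 of them qualify.
Total: 155 + 3 = 158.

158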